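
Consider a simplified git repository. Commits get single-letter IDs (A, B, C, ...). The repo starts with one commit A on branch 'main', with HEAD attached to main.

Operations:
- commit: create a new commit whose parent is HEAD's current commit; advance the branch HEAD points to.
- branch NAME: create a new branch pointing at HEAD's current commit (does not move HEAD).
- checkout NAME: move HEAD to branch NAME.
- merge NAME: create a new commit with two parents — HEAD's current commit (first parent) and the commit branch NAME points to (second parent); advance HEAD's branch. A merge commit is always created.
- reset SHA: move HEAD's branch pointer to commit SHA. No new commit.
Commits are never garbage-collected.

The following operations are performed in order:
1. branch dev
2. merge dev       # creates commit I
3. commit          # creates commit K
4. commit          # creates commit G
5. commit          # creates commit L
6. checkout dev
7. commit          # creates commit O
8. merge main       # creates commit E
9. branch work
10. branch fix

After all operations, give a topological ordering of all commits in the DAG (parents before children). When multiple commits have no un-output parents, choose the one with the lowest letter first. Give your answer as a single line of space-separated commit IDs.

After op 1 (branch): HEAD=main@A [dev=A main=A]
After op 2 (merge): HEAD=main@I [dev=A main=I]
After op 3 (commit): HEAD=main@K [dev=A main=K]
After op 4 (commit): HEAD=main@G [dev=A main=G]
After op 5 (commit): HEAD=main@L [dev=A main=L]
After op 6 (checkout): HEAD=dev@A [dev=A main=L]
After op 7 (commit): HEAD=dev@O [dev=O main=L]
After op 8 (merge): HEAD=dev@E [dev=E main=L]
After op 9 (branch): HEAD=dev@E [dev=E main=L work=E]
After op 10 (branch): HEAD=dev@E [dev=E fix=E main=L work=E]
commit A: parents=[]
commit E: parents=['O', 'L']
commit G: parents=['K']
commit I: parents=['A', 'A']
commit K: parents=['I']
commit L: parents=['G']
commit O: parents=['A']

Answer: A I K G L O E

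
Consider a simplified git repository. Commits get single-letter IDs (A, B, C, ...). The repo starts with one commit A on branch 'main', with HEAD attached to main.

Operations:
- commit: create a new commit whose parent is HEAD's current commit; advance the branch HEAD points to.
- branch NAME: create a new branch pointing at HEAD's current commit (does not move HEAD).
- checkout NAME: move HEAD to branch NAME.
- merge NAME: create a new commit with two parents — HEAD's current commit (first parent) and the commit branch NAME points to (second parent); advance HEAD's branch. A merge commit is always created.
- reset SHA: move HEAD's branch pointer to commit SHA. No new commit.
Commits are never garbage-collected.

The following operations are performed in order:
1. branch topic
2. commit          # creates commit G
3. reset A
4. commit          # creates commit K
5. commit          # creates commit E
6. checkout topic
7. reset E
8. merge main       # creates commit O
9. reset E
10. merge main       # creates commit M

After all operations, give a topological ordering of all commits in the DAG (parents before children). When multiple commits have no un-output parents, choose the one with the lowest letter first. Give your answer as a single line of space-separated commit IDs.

Answer: A G K E M O

Derivation:
After op 1 (branch): HEAD=main@A [main=A topic=A]
After op 2 (commit): HEAD=main@G [main=G topic=A]
After op 3 (reset): HEAD=main@A [main=A topic=A]
After op 4 (commit): HEAD=main@K [main=K topic=A]
After op 5 (commit): HEAD=main@E [main=E topic=A]
After op 6 (checkout): HEAD=topic@A [main=E topic=A]
After op 7 (reset): HEAD=topic@E [main=E topic=E]
After op 8 (merge): HEAD=topic@O [main=E topic=O]
After op 9 (reset): HEAD=topic@E [main=E topic=E]
After op 10 (merge): HEAD=topic@M [main=E topic=M]
commit A: parents=[]
commit E: parents=['K']
commit G: parents=['A']
commit K: parents=['A']
commit M: parents=['E', 'E']
commit O: parents=['E', 'E']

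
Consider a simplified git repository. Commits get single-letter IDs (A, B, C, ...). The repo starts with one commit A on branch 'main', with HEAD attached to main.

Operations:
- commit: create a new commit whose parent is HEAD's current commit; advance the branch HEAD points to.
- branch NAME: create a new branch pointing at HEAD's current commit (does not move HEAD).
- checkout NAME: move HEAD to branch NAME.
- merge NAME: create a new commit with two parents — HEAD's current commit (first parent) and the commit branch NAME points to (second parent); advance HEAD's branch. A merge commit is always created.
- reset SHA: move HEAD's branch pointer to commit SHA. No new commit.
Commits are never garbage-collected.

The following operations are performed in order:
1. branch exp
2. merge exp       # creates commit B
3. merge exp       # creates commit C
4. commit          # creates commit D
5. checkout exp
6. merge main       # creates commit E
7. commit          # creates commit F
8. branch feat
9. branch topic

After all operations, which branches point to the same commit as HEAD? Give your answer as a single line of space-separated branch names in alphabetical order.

After op 1 (branch): HEAD=main@A [exp=A main=A]
After op 2 (merge): HEAD=main@B [exp=A main=B]
After op 3 (merge): HEAD=main@C [exp=A main=C]
After op 4 (commit): HEAD=main@D [exp=A main=D]
After op 5 (checkout): HEAD=exp@A [exp=A main=D]
After op 6 (merge): HEAD=exp@E [exp=E main=D]
After op 7 (commit): HEAD=exp@F [exp=F main=D]
After op 8 (branch): HEAD=exp@F [exp=F feat=F main=D]
After op 9 (branch): HEAD=exp@F [exp=F feat=F main=D topic=F]

Answer: exp feat topic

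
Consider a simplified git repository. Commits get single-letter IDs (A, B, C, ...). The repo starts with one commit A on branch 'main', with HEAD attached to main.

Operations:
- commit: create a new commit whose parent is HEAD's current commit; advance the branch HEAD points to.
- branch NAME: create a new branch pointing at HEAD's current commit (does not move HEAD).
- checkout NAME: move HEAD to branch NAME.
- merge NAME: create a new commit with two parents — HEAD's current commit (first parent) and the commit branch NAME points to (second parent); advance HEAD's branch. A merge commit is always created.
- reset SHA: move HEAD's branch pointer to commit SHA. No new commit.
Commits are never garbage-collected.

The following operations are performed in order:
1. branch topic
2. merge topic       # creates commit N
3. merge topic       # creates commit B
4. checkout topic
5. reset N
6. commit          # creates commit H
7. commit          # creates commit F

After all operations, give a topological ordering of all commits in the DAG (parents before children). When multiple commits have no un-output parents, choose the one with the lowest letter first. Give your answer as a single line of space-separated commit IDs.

After op 1 (branch): HEAD=main@A [main=A topic=A]
After op 2 (merge): HEAD=main@N [main=N topic=A]
After op 3 (merge): HEAD=main@B [main=B topic=A]
After op 4 (checkout): HEAD=topic@A [main=B topic=A]
After op 5 (reset): HEAD=topic@N [main=B topic=N]
After op 6 (commit): HEAD=topic@H [main=B topic=H]
After op 7 (commit): HEAD=topic@F [main=B topic=F]
commit A: parents=[]
commit B: parents=['N', 'A']
commit F: parents=['H']
commit H: parents=['N']
commit N: parents=['A', 'A']

Answer: A N B H F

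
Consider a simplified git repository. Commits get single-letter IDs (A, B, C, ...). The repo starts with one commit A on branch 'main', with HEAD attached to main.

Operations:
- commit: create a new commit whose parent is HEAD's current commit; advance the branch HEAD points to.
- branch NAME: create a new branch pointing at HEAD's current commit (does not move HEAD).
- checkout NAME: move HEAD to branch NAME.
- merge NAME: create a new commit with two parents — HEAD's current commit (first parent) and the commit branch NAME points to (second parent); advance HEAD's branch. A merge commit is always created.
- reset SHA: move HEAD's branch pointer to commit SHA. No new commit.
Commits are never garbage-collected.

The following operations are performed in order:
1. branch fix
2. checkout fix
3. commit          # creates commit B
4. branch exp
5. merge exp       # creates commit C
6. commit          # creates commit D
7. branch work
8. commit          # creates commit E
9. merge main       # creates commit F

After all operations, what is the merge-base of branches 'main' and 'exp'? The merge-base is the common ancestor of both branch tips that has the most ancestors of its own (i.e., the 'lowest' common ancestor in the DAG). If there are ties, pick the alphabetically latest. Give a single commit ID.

After op 1 (branch): HEAD=main@A [fix=A main=A]
After op 2 (checkout): HEAD=fix@A [fix=A main=A]
After op 3 (commit): HEAD=fix@B [fix=B main=A]
After op 4 (branch): HEAD=fix@B [exp=B fix=B main=A]
After op 5 (merge): HEAD=fix@C [exp=B fix=C main=A]
After op 6 (commit): HEAD=fix@D [exp=B fix=D main=A]
After op 7 (branch): HEAD=fix@D [exp=B fix=D main=A work=D]
After op 8 (commit): HEAD=fix@E [exp=B fix=E main=A work=D]
After op 9 (merge): HEAD=fix@F [exp=B fix=F main=A work=D]
ancestors(main=A): ['A']
ancestors(exp=B): ['A', 'B']
common: ['A']

Answer: A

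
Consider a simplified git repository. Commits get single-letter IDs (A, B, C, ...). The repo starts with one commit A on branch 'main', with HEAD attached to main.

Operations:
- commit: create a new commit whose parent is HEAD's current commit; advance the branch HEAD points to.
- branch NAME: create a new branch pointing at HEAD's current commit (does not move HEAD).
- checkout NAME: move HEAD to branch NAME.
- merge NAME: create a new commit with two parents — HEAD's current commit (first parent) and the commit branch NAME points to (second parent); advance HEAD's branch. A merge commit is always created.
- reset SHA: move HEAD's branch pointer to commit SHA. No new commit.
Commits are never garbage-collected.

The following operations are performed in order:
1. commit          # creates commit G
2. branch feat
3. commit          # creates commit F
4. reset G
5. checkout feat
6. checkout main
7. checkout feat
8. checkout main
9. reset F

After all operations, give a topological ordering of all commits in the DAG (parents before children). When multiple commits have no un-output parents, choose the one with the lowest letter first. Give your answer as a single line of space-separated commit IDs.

Answer: A G F

Derivation:
After op 1 (commit): HEAD=main@G [main=G]
After op 2 (branch): HEAD=main@G [feat=G main=G]
After op 3 (commit): HEAD=main@F [feat=G main=F]
After op 4 (reset): HEAD=main@G [feat=G main=G]
After op 5 (checkout): HEAD=feat@G [feat=G main=G]
After op 6 (checkout): HEAD=main@G [feat=G main=G]
After op 7 (checkout): HEAD=feat@G [feat=G main=G]
After op 8 (checkout): HEAD=main@G [feat=G main=G]
After op 9 (reset): HEAD=main@F [feat=G main=F]
commit A: parents=[]
commit F: parents=['G']
commit G: parents=['A']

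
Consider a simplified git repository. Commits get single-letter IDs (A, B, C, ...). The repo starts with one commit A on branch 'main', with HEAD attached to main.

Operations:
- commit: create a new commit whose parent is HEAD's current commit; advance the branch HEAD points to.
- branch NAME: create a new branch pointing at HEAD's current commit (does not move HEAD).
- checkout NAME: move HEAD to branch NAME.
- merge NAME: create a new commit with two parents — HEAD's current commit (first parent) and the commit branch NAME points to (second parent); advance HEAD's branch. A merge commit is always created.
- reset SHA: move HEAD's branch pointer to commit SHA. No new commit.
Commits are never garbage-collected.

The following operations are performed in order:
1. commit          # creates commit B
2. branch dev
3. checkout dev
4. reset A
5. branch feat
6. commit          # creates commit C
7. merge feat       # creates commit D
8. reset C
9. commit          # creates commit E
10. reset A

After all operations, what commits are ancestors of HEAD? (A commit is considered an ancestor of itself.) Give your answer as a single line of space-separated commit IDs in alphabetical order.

After op 1 (commit): HEAD=main@B [main=B]
After op 2 (branch): HEAD=main@B [dev=B main=B]
After op 3 (checkout): HEAD=dev@B [dev=B main=B]
After op 4 (reset): HEAD=dev@A [dev=A main=B]
After op 5 (branch): HEAD=dev@A [dev=A feat=A main=B]
After op 6 (commit): HEAD=dev@C [dev=C feat=A main=B]
After op 7 (merge): HEAD=dev@D [dev=D feat=A main=B]
After op 8 (reset): HEAD=dev@C [dev=C feat=A main=B]
After op 9 (commit): HEAD=dev@E [dev=E feat=A main=B]
After op 10 (reset): HEAD=dev@A [dev=A feat=A main=B]

Answer: A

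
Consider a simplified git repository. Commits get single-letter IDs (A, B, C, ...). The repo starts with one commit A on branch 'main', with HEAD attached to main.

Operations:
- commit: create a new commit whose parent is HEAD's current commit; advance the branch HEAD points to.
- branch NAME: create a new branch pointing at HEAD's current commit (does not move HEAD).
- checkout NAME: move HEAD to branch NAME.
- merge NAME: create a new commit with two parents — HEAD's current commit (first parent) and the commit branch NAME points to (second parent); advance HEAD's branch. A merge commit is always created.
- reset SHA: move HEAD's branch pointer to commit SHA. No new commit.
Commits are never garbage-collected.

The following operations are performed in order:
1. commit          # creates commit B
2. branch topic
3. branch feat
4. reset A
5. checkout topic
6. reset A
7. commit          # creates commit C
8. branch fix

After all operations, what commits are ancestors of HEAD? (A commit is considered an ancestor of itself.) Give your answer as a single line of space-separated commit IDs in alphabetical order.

Answer: A C

Derivation:
After op 1 (commit): HEAD=main@B [main=B]
After op 2 (branch): HEAD=main@B [main=B topic=B]
After op 3 (branch): HEAD=main@B [feat=B main=B topic=B]
After op 4 (reset): HEAD=main@A [feat=B main=A topic=B]
After op 5 (checkout): HEAD=topic@B [feat=B main=A topic=B]
After op 6 (reset): HEAD=topic@A [feat=B main=A topic=A]
After op 7 (commit): HEAD=topic@C [feat=B main=A topic=C]
After op 8 (branch): HEAD=topic@C [feat=B fix=C main=A topic=C]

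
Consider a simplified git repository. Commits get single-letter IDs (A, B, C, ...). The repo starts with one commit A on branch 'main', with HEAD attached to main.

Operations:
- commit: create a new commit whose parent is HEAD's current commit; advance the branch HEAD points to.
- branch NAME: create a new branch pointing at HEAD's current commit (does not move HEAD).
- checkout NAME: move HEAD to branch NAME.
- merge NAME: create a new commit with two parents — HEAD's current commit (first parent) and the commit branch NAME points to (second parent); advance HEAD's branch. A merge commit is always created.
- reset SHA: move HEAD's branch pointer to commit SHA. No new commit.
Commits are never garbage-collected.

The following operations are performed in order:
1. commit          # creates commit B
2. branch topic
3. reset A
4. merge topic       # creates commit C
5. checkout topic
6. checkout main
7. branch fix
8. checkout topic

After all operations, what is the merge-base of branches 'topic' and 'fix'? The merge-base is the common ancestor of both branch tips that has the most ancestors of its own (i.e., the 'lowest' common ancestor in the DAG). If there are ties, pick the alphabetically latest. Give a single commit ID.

After op 1 (commit): HEAD=main@B [main=B]
After op 2 (branch): HEAD=main@B [main=B topic=B]
After op 3 (reset): HEAD=main@A [main=A topic=B]
After op 4 (merge): HEAD=main@C [main=C topic=B]
After op 5 (checkout): HEAD=topic@B [main=C topic=B]
After op 6 (checkout): HEAD=main@C [main=C topic=B]
After op 7 (branch): HEAD=main@C [fix=C main=C topic=B]
After op 8 (checkout): HEAD=topic@B [fix=C main=C topic=B]
ancestors(topic=B): ['A', 'B']
ancestors(fix=C): ['A', 'B', 'C']
common: ['A', 'B']

Answer: B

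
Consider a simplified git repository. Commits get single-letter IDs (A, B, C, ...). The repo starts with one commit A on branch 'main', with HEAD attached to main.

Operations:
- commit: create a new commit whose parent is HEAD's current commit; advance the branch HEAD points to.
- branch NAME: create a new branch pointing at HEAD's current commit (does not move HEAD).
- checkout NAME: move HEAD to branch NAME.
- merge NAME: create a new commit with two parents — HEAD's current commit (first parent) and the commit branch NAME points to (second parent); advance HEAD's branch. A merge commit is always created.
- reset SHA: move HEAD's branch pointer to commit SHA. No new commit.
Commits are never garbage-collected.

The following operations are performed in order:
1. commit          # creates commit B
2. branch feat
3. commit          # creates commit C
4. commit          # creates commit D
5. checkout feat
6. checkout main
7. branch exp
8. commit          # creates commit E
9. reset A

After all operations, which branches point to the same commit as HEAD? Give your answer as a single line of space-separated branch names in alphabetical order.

After op 1 (commit): HEAD=main@B [main=B]
After op 2 (branch): HEAD=main@B [feat=B main=B]
After op 3 (commit): HEAD=main@C [feat=B main=C]
After op 4 (commit): HEAD=main@D [feat=B main=D]
After op 5 (checkout): HEAD=feat@B [feat=B main=D]
After op 6 (checkout): HEAD=main@D [feat=B main=D]
After op 7 (branch): HEAD=main@D [exp=D feat=B main=D]
After op 8 (commit): HEAD=main@E [exp=D feat=B main=E]
After op 9 (reset): HEAD=main@A [exp=D feat=B main=A]

Answer: main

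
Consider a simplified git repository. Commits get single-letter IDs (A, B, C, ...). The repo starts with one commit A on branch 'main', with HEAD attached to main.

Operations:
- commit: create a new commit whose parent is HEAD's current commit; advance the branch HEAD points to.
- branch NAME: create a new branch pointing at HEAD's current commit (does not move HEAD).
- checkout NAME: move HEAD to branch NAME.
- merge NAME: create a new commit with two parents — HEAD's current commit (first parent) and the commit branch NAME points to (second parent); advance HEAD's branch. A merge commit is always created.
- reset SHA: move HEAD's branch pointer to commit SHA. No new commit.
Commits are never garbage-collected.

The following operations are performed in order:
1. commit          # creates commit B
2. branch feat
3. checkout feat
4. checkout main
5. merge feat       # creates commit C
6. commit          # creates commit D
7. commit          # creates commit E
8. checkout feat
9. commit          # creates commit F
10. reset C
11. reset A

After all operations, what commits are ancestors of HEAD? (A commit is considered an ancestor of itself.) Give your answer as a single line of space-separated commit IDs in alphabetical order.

Answer: A

Derivation:
After op 1 (commit): HEAD=main@B [main=B]
After op 2 (branch): HEAD=main@B [feat=B main=B]
After op 3 (checkout): HEAD=feat@B [feat=B main=B]
After op 4 (checkout): HEAD=main@B [feat=B main=B]
After op 5 (merge): HEAD=main@C [feat=B main=C]
After op 6 (commit): HEAD=main@D [feat=B main=D]
After op 7 (commit): HEAD=main@E [feat=B main=E]
After op 8 (checkout): HEAD=feat@B [feat=B main=E]
After op 9 (commit): HEAD=feat@F [feat=F main=E]
After op 10 (reset): HEAD=feat@C [feat=C main=E]
After op 11 (reset): HEAD=feat@A [feat=A main=E]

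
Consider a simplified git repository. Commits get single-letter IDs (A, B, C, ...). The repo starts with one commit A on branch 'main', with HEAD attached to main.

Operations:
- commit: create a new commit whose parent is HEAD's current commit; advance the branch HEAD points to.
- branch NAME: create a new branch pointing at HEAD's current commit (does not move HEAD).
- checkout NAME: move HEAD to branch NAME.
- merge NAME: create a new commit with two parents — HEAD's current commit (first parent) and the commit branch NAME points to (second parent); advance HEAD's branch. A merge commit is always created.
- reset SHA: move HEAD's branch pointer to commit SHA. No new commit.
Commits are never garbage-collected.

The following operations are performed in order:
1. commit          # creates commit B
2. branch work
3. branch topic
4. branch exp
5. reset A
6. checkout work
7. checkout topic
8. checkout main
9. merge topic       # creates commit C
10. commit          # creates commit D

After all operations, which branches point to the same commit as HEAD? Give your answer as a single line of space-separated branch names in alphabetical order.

Answer: main

Derivation:
After op 1 (commit): HEAD=main@B [main=B]
After op 2 (branch): HEAD=main@B [main=B work=B]
After op 3 (branch): HEAD=main@B [main=B topic=B work=B]
After op 4 (branch): HEAD=main@B [exp=B main=B topic=B work=B]
After op 5 (reset): HEAD=main@A [exp=B main=A topic=B work=B]
After op 6 (checkout): HEAD=work@B [exp=B main=A topic=B work=B]
After op 7 (checkout): HEAD=topic@B [exp=B main=A topic=B work=B]
After op 8 (checkout): HEAD=main@A [exp=B main=A topic=B work=B]
After op 9 (merge): HEAD=main@C [exp=B main=C topic=B work=B]
After op 10 (commit): HEAD=main@D [exp=B main=D topic=B work=B]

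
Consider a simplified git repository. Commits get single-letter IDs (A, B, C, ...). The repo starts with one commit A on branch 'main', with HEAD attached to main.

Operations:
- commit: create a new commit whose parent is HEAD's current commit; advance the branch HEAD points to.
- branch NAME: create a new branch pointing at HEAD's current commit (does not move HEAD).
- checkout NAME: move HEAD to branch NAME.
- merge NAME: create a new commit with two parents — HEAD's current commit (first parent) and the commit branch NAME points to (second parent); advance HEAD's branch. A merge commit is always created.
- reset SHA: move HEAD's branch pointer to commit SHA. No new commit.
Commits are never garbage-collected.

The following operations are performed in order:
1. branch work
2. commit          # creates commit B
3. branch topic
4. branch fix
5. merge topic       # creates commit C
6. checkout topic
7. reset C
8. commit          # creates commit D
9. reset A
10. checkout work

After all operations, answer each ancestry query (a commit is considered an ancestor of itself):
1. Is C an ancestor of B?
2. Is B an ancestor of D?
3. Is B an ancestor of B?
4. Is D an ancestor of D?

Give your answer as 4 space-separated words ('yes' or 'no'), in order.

After op 1 (branch): HEAD=main@A [main=A work=A]
After op 2 (commit): HEAD=main@B [main=B work=A]
After op 3 (branch): HEAD=main@B [main=B topic=B work=A]
After op 4 (branch): HEAD=main@B [fix=B main=B topic=B work=A]
After op 5 (merge): HEAD=main@C [fix=B main=C topic=B work=A]
After op 6 (checkout): HEAD=topic@B [fix=B main=C topic=B work=A]
After op 7 (reset): HEAD=topic@C [fix=B main=C topic=C work=A]
After op 8 (commit): HEAD=topic@D [fix=B main=C topic=D work=A]
After op 9 (reset): HEAD=topic@A [fix=B main=C topic=A work=A]
After op 10 (checkout): HEAD=work@A [fix=B main=C topic=A work=A]
ancestors(B) = {A,B}; C in? no
ancestors(D) = {A,B,C,D}; B in? yes
ancestors(B) = {A,B}; B in? yes
ancestors(D) = {A,B,C,D}; D in? yes

Answer: no yes yes yes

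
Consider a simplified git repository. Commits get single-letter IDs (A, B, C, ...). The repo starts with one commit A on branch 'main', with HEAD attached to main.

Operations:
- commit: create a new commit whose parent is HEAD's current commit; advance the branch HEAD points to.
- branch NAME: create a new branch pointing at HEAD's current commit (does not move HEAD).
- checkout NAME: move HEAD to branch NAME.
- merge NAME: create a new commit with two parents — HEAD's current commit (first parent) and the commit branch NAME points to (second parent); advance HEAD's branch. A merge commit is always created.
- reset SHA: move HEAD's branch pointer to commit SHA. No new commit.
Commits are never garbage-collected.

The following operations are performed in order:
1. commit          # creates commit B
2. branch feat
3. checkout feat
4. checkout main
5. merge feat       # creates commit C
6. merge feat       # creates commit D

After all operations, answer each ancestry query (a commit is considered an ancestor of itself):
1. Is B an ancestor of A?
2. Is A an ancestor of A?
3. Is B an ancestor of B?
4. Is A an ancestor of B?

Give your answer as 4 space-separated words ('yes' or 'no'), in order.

After op 1 (commit): HEAD=main@B [main=B]
After op 2 (branch): HEAD=main@B [feat=B main=B]
After op 3 (checkout): HEAD=feat@B [feat=B main=B]
After op 4 (checkout): HEAD=main@B [feat=B main=B]
After op 5 (merge): HEAD=main@C [feat=B main=C]
After op 6 (merge): HEAD=main@D [feat=B main=D]
ancestors(A) = {A}; B in? no
ancestors(A) = {A}; A in? yes
ancestors(B) = {A,B}; B in? yes
ancestors(B) = {A,B}; A in? yes

Answer: no yes yes yes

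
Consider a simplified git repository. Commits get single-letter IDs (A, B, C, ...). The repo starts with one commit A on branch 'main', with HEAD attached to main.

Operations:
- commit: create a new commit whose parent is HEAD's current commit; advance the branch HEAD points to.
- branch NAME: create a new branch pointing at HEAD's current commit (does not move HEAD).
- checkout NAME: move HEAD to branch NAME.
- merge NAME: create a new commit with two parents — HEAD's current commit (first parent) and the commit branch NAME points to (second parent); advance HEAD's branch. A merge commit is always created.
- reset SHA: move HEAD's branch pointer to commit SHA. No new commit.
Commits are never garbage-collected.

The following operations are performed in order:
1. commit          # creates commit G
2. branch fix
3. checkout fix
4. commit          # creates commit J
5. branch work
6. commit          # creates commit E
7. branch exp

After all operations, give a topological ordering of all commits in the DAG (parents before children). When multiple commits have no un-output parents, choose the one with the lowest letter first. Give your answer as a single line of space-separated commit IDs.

After op 1 (commit): HEAD=main@G [main=G]
After op 2 (branch): HEAD=main@G [fix=G main=G]
After op 3 (checkout): HEAD=fix@G [fix=G main=G]
After op 4 (commit): HEAD=fix@J [fix=J main=G]
After op 5 (branch): HEAD=fix@J [fix=J main=G work=J]
After op 6 (commit): HEAD=fix@E [fix=E main=G work=J]
After op 7 (branch): HEAD=fix@E [exp=E fix=E main=G work=J]
commit A: parents=[]
commit E: parents=['J']
commit G: parents=['A']
commit J: parents=['G']

Answer: A G J E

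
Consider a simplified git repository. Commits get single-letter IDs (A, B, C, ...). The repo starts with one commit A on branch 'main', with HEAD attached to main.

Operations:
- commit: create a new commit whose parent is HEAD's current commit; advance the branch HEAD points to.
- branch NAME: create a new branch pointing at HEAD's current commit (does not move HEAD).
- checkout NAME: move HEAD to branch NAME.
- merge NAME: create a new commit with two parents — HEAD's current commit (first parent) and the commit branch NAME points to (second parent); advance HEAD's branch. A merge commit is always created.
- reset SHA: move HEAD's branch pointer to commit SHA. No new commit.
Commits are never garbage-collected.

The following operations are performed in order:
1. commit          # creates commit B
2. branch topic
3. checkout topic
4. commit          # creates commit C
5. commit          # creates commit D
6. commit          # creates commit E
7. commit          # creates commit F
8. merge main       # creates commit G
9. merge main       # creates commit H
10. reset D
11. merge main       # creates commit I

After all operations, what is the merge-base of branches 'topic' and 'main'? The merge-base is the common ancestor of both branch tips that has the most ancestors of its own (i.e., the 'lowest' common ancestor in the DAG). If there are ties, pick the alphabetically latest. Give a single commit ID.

Answer: B

Derivation:
After op 1 (commit): HEAD=main@B [main=B]
After op 2 (branch): HEAD=main@B [main=B topic=B]
After op 3 (checkout): HEAD=topic@B [main=B topic=B]
After op 4 (commit): HEAD=topic@C [main=B topic=C]
After op 5 (commit): HEAD=topic@D [main=B topic=D]
After op 6 (commit): HEAD=topic@E [main=B topic=E]
After op 7 (commit): HEAD=topic@F [main=B topic=F]
After op 8 (merge): HEAD=topic@G [main=B topic=G]
After op 9 (merge): HEAD=topic@H [main=B topic=H]
After op 10 (reset): HEAD=topic@D [main=B topic=D]
After op 11 (merge): HEAD=topic@I [main=B topic=I]
ancestors(topic=I): ['A', 'B', 'C', 'D', 'I']
ancestors(main=B): ['A', 'B']
common: ['A', 'B']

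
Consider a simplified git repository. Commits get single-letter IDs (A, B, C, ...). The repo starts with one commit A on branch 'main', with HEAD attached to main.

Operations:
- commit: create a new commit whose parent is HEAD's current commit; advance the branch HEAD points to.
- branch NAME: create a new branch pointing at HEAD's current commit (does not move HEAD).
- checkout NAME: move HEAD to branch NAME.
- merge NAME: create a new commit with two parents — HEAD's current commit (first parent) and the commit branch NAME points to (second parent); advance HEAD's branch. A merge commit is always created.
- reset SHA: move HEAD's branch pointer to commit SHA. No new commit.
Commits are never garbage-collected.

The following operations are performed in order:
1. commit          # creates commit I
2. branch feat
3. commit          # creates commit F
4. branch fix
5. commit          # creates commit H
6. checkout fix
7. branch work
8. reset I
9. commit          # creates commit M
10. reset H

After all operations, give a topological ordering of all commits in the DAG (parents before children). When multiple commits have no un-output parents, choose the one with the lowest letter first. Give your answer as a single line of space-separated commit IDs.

After op 1 (commit): HEAD=main@I [main=I]
After op 2 (branch): HEAD=main@I [feat=I main=I]
After op 3 (commit): HEAD=main@F [feat=I main=F]
After op 4 (branch): HEAD=main@F [feat=I fix=F main=F]
After op 5 (commit): HEAD=main@H [feat=I fix=F main=H]
After op 6 (checkout): HEAD=fix@F [feat=I fix=F main=H]
After op 7 (branch): HEAD=fix@F [feat=I fix=F main=H work=F]
After op 8 (reset): HEAD=fix@I [feat=I fix=I main=H work=F]
After op 9 (commit): HEAD=fix@M [feat=I fix=M main=H work=F]
After op 10 (reset): HEAD=fix@H [feat=I fix=H main=H work=F]
commit A: parents=[]
commit F: parents=['I']
commit H: parents=['F']
commit I: parents=['A']
commit M: parents=['I']

Answer: A I F H M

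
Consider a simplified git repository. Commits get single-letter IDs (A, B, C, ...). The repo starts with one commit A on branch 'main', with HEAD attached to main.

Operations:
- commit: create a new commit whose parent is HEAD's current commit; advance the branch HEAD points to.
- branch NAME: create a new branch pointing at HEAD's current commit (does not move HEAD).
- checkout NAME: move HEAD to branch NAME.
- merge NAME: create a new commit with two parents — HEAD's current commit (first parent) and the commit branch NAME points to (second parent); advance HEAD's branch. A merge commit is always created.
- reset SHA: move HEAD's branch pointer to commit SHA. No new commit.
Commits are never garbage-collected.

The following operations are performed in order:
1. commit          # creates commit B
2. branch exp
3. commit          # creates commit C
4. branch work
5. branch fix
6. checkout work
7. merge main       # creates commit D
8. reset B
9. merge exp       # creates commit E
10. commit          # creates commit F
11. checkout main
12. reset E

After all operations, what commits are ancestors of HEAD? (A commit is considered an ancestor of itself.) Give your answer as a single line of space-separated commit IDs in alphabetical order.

Answer: A B E

Derivation:
After op 1 (commit): HEAD=main@B [main=B]
After op 2 (branch): HEAD=main@B [exp=B main=B]
After op 3 (commit): HEAD=main@C [exp=B main=C]
After op 4 (branch): HEAD=main@C [exp=B main=C work=C]
After op 5 (branch): HEAD=main@C [exp=B fix=C main=C work=C]
After op 6 (checkout): HEAD=work@C [exp=B fix=C main=C work=C]
After op 7 (merge): HEAD=work@D [exp=B fix=C main=C work=D]
After op 8 (reset): HEAD=work@B [exp=B fix=C main=C work=B]
After op 9 (merge): HEAD=work@E [exp=B fix=C main=C work=E]
After op 10 (commit): HEAD=work@F [exp=B fix=C main=C work=F]
After op 11 (checkout): HEAD=main@C [exp=B fix=C main=C work=F]
After op 12 (reset): HEAD=main@E [exp=B fix=C main=E work=F]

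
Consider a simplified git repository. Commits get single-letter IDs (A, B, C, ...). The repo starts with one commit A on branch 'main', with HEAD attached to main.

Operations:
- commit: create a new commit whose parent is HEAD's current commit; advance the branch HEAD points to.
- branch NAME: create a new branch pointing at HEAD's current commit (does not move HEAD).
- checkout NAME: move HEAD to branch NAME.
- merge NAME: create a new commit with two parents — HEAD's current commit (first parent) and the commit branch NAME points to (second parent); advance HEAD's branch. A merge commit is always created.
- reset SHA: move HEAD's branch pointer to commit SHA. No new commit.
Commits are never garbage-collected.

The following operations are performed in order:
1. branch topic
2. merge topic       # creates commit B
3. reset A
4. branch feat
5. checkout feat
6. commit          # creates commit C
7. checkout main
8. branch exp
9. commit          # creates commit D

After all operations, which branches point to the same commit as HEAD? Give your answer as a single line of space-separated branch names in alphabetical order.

Answer: main

Derivation:
After op 1 (branch): HEAD=main@A [main=A topic=A]
After op 2 (merge): HEAD=main@B [main=B topic=A]
After op 3 (reset): HEAD=main@A [main=A topic=A]
After op 4 (branch): HEAD=main@A [feat=A main=A topic=A]
After op 5 (checkout): HEAD=feat@A [feat=A main=A topic=A]
After op 6 (commit): HEAD=feat@C [feat=C main=A topic=A]
After op 7 (checkout): HEAD=main@A [feat=C main=A topic=A]
After op 8 (branch): HEAD=main@A [exp=A feat=C main=A topic=A]
After op 9 (commit): HEAD=main@D [exp=A feat=C main=D topic=A]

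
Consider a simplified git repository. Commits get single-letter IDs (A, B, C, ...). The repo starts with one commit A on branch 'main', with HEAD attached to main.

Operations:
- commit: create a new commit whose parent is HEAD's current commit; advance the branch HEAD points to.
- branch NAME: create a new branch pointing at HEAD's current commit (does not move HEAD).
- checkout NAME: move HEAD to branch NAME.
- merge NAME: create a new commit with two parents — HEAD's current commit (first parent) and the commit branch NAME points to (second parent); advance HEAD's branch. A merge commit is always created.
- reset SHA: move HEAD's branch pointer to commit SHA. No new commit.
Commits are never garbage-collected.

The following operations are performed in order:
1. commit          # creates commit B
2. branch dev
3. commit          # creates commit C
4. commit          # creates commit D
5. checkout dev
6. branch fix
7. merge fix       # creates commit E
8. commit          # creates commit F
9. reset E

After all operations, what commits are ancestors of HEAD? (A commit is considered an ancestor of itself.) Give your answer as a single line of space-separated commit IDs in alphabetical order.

After op 1 (commit): HEAD=main@B [main=B]
After op 2 (branch): HEAD=main@B [dev=B main=B]
After op 3 (commit): HEAD=main@C [dev=B main=C]
After op 4 (commit): HEAD=main@D [dev=B main=D]
After op 5 (checkout): HEAD=dev@B [dev=B main=D]
After op 6 (branch): HEAD=dev@B [dev=B fix=B main=D]
After op 7 (merge): HEAD=dev@E [dev=E fix=B main=D]
After op 8 (commit): HEAD=dev@F [dev=F fix=B main=D]
After op 9 (reset): HEAD=dev@E [dev=E fix=B main=D]

Answer: A B E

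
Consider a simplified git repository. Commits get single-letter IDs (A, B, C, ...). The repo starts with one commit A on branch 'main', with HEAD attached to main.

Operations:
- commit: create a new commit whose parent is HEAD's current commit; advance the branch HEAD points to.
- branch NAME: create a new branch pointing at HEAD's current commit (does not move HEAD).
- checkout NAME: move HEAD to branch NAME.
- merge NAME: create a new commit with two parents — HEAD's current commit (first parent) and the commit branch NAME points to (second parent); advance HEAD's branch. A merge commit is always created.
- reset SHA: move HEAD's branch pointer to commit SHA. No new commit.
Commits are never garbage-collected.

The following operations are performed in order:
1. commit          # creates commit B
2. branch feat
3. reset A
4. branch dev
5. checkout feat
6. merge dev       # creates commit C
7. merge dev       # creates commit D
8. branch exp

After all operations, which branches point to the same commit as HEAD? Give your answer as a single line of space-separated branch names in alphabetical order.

After op 1 (commit): HEAD=main@B [main=B]
After op 2 (branch): HEAD=main@B [feat=B main=B]
After op 3 (reset): HEAD=main@A [feat=B main=A]
After op 4 (branch): HEAD=main@A [dev=A feat=B main=A]
After op 5 (checkout): HEAD=feat@B [dev=A feat=B main=A]
After op 6 (merge): HEAD=feat@C [dev=A feat=C main=A]
After op 7 (merge): HEAD=feat@D [dev=A feat=D main=A]
After op 8 (branch): HEAD=feat@D [dev=A exp=D feat=D main=A]

Answer: exp feat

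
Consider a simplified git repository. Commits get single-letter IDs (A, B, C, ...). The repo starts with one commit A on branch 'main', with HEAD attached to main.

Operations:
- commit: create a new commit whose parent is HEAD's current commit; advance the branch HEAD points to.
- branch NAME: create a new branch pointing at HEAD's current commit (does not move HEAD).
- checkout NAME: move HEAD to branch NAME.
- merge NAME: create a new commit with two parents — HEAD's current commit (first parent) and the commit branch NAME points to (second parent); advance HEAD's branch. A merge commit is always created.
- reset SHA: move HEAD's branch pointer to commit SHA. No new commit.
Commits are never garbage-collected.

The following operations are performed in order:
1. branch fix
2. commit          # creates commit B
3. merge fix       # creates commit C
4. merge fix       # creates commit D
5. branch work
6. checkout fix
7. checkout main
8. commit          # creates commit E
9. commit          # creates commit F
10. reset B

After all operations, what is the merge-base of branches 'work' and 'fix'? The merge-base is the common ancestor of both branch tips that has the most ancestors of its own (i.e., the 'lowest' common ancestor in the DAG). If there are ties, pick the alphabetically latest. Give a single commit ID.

Answer: A

Derivation:
After op 1 (branch): HEAD=main@A [fix=A main=A]
After op 2 (commit): HEAD=main@B [fix=A main=B]
After op 3 (merge): HEAD=main@C [fix=A main=C]
After op 4 (merge): HEAD=main@D [fix=A main=D]
After op 5 (branch): HEAD=main@D [fix=A main=D work=D]
After op 6 (checkout): HEAD=fix@A [fix=A main=D work=D]
After op 7 (checkout): HEAD=main@D [fix=A main=D work=D]
After op 8 (commit): HEAD=main@E [fix=A main=E work=D]
After op 9 (commit): HEAD=main@F [fix=A main=F work=D]
After op 10 (reset): HEAD=main@B [fix=A main=B work=D]
ancestors(work=D): ['A', 'B', 'C', 'D']
ancestors(fix=A): ['A']
common: ['A']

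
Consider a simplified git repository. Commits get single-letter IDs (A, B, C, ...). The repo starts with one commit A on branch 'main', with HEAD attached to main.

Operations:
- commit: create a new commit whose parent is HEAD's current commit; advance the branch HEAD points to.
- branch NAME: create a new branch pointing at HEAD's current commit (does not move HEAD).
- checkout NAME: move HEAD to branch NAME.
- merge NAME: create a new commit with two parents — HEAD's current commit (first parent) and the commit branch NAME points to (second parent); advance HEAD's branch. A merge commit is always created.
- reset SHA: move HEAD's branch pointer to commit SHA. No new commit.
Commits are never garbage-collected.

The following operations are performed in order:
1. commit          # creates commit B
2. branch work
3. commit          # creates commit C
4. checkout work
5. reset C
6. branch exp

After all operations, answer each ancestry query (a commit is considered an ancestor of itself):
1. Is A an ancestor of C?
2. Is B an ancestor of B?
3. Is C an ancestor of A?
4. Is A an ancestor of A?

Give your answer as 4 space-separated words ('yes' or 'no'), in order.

Answer: yes yes no yes

Derivation:
After op 1 (commit): HEAD=main@B [main=B]
After op 2 (branch): HEAD=main@B [main=B work=B]
After op 3 (commit): HEAD=main@C [main=C work=B]
After op 4 (checkout): HEAD=work@B [main=C work=B]
After op 5 (reset): HEAD=work@C [main=C work=C]
After op 6 (branch): HEAD=work@C [exp=C main=C work=C]
ancestors(C) = {A,B,C}; A in? yes
ancestors(B) = {A,B}; B in? yes
ancestors(A) = {A}; C in? no
ancestors(A) = {A}; A in? yes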